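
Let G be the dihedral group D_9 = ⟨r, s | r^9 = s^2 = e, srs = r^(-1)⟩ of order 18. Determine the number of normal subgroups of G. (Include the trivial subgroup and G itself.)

G has 16 subgroups. Checking conjugation-invariance by order — order 1: 1/1 normal; order 2: 0/9 normal; order 3: 1/1 normal; order 6: 0/3 normal; order 9: 1/1 normal; order 18: 1/1 normal.
Total normal subgroups: 4.

4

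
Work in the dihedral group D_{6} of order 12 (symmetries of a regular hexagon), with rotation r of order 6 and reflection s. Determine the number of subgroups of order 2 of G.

|G| = 12 and 2 | 12, so subgroups of order 2 are possible by Lagrange.
The subgroups of order 2 are: {e, r^2s}; {e, r^3}; {e, r^3s}; {e, r^4s}; … (7 in all).
So G has 7 subgroups of order 2.

7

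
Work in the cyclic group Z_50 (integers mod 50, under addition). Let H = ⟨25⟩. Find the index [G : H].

25

|⟨25⟩| = 2 and |G| = 50.
By Lagrange, [G : H] = |G|/|H| = 50/2 = 25.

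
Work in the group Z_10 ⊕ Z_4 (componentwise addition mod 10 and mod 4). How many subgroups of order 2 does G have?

3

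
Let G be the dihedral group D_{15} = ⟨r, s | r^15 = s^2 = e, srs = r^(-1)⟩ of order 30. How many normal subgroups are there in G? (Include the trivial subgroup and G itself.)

G has 28 subgroups. Checking conjugation-invariance by order — order 1: 1/1 normal; order 2: 0/15 normal; order 3: 1/1 normal; order 5: 1/1 normal; order 6: 0/5 normal; order 10: 0/3 normal; order 15: 1/1 normal; order 30: 1/1 normal.
Total normal subgroups: 5.

5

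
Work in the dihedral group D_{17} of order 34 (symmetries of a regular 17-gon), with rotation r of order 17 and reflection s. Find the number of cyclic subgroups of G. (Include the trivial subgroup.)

19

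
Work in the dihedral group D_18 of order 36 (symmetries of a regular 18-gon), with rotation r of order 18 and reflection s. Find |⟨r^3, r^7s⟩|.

12

|⟨r^3⟩| = 6 and |⟨r^7s⟩| = 2, so |H| is a multiple of lcm(6, 2) = 6 and divides |G| = 36.
Closing under the operation: H = {e, r^3, r^6, r^9, r^12, r^15, rs, r^4s, r^7s, r^10s, r^13s, r^16s}, so |H| = 12.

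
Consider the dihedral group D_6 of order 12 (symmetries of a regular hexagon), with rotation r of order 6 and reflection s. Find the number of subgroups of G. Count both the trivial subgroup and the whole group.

16

|G| = 12, so by Lagrange every subgroup order divides 12. Divisors: 1, 2, 3, 4, 6, 12.
Subgroups by order — order 1: 1; order 2: 7; order 3: 1; order 4: 3; order 6: 3; order 12: 1.
Total: 1 + 7 + 1 + 3 + 3 + 1 = 16.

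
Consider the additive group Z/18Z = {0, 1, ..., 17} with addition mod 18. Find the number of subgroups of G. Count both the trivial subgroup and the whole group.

6

A cyclic group of order 18 has exactly one subgroup for each divisor of 18.
Divisors of 18: 1, 2, 3, 6, 9, 18.
So Z/18Z has 6 subgroups.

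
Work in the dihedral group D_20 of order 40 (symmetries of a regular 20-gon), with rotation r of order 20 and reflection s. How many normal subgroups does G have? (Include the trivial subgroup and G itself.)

9

G has 48 subgroups. Checking conjugation-invariance by order — order 1: 1/1 normal; order 2: 1/21 normal; order 4: 1/11 normal; order 5: 1/1 normal; order 8: 0/5 normal; order 10: 1/5 normal; order 20: 3/3 normal; order 40: 1/1 normal.
Total normal subgroups: 9.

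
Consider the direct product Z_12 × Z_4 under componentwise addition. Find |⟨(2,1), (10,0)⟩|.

24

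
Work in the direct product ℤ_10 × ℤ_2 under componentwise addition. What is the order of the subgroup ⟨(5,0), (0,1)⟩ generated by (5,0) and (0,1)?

|⟨(5,0)⟩| = 2 and |⟨(0,1)⟩| = 2, so |H| is a multiple of lcm(2, 2) = 2 and divides |G| = 20.
Closing under the operation: H = {(0,0), (0,1), (5,0), (5,1)}, so |H| = 4.

4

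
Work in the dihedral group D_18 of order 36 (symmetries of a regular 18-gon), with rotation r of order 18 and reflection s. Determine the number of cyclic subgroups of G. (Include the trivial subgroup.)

24

A cyclic subgroup of order d is generated by each of its φ(d) elements of order d, so the cyclic subgroups of order d number (#elements of order d)/φ(d).
Cyclic subgroups by order — order 1: 1; order 2: 19; order 3: 1; order 6: 1; order 9: 1; order 18: 1.
Total: 24.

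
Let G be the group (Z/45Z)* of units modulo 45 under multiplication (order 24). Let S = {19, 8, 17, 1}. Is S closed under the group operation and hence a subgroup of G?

|S| = 4 divides |G| = 24, consistent with Lagrange.
S contains the identity, every element's inverse is in S, and S is closed under ·: it is a subgroup.
In fact S = ⟨8⟩.

Yes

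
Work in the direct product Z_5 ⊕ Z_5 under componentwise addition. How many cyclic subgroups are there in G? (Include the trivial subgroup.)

7

A cyclic subgroup of order d is generated by each of its φ(d) elements of order d, so the cyclic subgroups of order d number (#elements of order d)/φ(d).
Cyclic subgroups by order — order 1: 1; order 5: 6.
Total: 7.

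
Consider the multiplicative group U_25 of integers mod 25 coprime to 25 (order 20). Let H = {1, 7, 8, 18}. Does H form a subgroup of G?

No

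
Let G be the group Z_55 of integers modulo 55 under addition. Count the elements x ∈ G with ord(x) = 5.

In a cyclic group of order 55, the number of elements of order d (for d | 55) is φ(d).
φ(5) = 4.

4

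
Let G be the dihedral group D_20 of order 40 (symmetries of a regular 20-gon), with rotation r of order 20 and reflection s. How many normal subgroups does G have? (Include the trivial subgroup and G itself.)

9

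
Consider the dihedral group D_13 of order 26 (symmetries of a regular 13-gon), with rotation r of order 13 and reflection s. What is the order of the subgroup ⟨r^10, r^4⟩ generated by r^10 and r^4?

13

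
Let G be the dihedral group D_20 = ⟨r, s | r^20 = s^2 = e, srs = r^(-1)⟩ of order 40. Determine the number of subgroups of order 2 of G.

|G| = 40 and 2 | 40, so subgroups of order 2 are possible by Lagrange.
The subgroups of order 2 are: {e, r^10}; {e, r^10s}; {e, r^11s}; {e, r^12s}; … (21 in all).
So G has 21 subgroups of order 2.

21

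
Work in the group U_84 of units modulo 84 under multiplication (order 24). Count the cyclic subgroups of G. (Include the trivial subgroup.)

16

A cyclic subgroup of order d is generated by each of its φ(d) elements of order d, so the cyclic subgroups of order d number (#elements of order d)/φ(d).
Cyclic subgroups by order — order 1: 1; order 2: 7; order 3: 1; order 6: 7.
Total: 16.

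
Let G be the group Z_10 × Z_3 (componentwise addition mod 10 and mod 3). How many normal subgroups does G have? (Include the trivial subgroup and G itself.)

G is abelian, so every subgroup is normal.
G has 8 subgroups in total, hence 8 normal subgroups.

8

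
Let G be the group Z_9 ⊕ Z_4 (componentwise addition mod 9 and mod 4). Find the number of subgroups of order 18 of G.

1

|G| = 36 and 18 | 36, so subgroups of order 18 are possible by Lagrange.
The subgroups of order 18 are: {(0,0), (0,2), (1,0), (1,2), (2,0), (2,2), (3,0), (3,2), (4,0), (4,2), (5,0), (5,2), (6,0), (6,2), (7,0), (7,2), (8,0), (8,2)}.
So G has 1 subgroup of order 18.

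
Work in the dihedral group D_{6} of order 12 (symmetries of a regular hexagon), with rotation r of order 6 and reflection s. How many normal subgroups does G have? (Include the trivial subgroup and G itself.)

7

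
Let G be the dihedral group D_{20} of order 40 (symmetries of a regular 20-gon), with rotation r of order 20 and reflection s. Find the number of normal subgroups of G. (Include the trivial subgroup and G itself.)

9

G has 48 subgroups. Checking conjugation-invariance by order — order 1: 1/1 normal; order 2: 1/21 normal; order 4: 1/11 normal; order 5: 1/1 normal; order 8: 0/5 normal; order 10: 1/5 normal; order 20: 3/3 normal; order 40: 1/1 normal.
Total normal subgroups: 9.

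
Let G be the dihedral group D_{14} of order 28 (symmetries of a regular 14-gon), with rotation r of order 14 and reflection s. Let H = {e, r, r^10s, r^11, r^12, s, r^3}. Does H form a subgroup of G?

r ∈ H but its inverse r^13 ∉ H, so H is not a subgroup.

No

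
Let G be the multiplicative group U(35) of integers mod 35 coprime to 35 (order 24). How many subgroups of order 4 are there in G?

|G| = 24 and 4 | 24, so subgroups of order 4 are possible by Lagrange.
The subgroups of order 4 are: {1, 13, 27, 29}; {1, 8, 22, 29}; {1, 6, 29, 34}.
So G has 3 subgroups of order 4.

3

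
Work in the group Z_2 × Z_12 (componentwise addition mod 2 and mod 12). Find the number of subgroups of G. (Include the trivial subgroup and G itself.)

16

|G| = 24, so by Lagrange every subgroup order divides 24. Divisors: 1, 2, 3, 4, 6, 8, 12, 24.
Subgroups by order — order 1: 1; order 2: 3; order 3: 1; order 4: 3; order 6: 3; order 8: 1; order 12: 3; order 24: 1.
Total: 1 + 3 + 1 + 3 + 3 + 1 + 3 + 1 = 16.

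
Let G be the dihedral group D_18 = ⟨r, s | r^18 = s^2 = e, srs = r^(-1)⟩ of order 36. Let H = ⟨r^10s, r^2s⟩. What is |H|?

18

|⟨r^10s⟩| = 2 and |⟨r^2s⟩| = 2, so |H| is a multiple of lcm(2, 2) = 2 and divides |G| = 36.
Closing under the operation: H = {e, r^2, r^4, r^6, r^8, r^10, r^12, r^14, r^16, s, r^2s, r^4s, r^6s, r^8s, r^10s, r^12s, r^14s, r^16s}, so |H| = 18.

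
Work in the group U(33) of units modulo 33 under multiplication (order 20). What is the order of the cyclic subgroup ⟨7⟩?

Compute successive powers of 7 mod 33: 7, 16, 13, 25, 10, 4, 28, 31, …; 7^10 ≡ 1 (mod 33).
So |⟨7⟩| = 10.

10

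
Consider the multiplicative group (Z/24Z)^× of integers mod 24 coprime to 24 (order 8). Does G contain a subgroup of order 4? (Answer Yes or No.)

Yes

4 | 8. A subgroup of order 4 is {1, 11, 13, 23}.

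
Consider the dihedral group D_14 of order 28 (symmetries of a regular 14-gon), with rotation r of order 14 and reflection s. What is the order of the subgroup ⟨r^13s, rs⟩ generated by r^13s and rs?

14

|⟨r^13s⟩| = 2 and |⟨rs⟩| = 2, so |H| is a multiple of lcm(2, 2) = 2 and divides |G| = 28.
Closing under the operation: H = {e, r^2, r^4, r^6, r^8, r^10, r^12, rs, r^3s, r^5s, r^7s, r^9s, r^11s, r^13s}, so |H| = 14.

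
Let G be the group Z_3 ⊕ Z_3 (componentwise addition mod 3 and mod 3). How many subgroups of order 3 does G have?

|G| = 9 and 3 | 9, so subgroups of order 3 are possible by Lagrange.
The subgroups of order 3 are: {(0,0), (0,1), (0,2)}; {(0,0), (1,0), (2,0)}; {(0,0), (1,1), (2,2)}; {(0,0), (1,2), (2,1)}.
So G has 4 subgroups of order 3.

4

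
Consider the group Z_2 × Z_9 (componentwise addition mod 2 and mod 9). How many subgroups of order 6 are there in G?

|G| = 18 and 6 | 18, so subgroups of order 6 are possible by Lagrange.
The subgroups of order 6 are: {(0,0), (0,3), (0,6), (1,0), (1,3), (1,6)}.
So G has 1 subgroup of order 6.

1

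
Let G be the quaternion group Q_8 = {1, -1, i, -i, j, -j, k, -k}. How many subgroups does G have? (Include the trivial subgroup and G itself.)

|G| = 8, so by Lagrange every subgroup order divides 8. Divisors: 1, 2, 4, 8.
Subgroups by order — order 1: 1; order 2: 1; order 4: 3; order 8: 1.
Total: 1 + 1 + 3 + 1 = 6.

6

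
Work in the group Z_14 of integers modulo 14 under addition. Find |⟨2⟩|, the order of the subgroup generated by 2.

In Z_14, the order of an element a is n/gcd(a, n).
gcd(2, 14) = 2, so |⟨2⟩| = 14/2 = 7.

7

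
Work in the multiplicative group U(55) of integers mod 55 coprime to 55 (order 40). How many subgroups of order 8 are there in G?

1

|G| = 40 and 8 | 40, so subgroups of order 8 are possible by Lagrange.
The subgroups of order 8 are: {1, 12, 21, 23, 32, 34, 43, 54}.
So G has 1 subgroup of order 8.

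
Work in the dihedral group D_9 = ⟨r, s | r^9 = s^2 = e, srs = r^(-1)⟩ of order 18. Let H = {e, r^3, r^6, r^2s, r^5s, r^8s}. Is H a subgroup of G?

Yes

|H| = 6 divides |G| = 18, consistent with Lagrange.
H contains the identity, every element's inverse is in H, and H is closed under ·: it is a subgroup.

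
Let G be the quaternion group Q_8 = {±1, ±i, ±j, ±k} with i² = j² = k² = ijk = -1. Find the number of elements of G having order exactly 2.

The elements of order 2 are: -1.
That's 1.

1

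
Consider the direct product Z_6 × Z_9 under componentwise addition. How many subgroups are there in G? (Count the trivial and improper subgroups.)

20

|G| = 54, so by Lagrange every subgroup order divides 54. Divisors: 1, 2, 3, 6, 9, 18, 27, 54.
Subgroups by order — order 1: 1; order 2: 1; order 3: 4; order 6: 4; order 9: 4; order 18: 4; order 27: 1; order 54: 1.
Total: 1 + 1 + 4 + 4 + 4 + 4 + 1 + 1 = 20.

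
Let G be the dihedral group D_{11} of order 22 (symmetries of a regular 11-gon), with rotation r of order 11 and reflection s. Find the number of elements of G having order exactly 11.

Enumerating element orders in G gives 10 elements of order 11.

10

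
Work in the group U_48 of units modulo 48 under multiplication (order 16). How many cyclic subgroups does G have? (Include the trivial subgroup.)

Group the elements of G by the cyclic subgroup they generate; each cyclic subgroup of order d accounts for φ(d) elements.
Cyclic subgroups by order — order 1: 1; order 2: 7; order 4: 4.
Total: 12.

12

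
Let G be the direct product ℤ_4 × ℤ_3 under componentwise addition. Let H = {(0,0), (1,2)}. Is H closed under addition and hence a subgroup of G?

No

(1,2) ∈ H but its inverse (3,1) ∉ H, so H is not a subgroup.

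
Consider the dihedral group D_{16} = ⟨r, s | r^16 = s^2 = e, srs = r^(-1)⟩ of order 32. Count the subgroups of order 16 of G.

|G| = 32 and 16 | 32, so subgroups of order 16 are possible by Lagrange.
The subgroups of order 16 are: {e, r, r^2, r^3, r^4, r^5, r^6, r^7, r^8, r^9, r^10, r^11, r^12, r^13, r^14, r^15}; {e, r^2, r^4, r^6, r^8, r^10, r^12, r^14, s, r^2s, r^4s, r^6s, r^8s, r^10s, r^12s, r^14s}; {e, r^2, r^4, r^6, r^8, r^10, r^12, r^14, rs, r^3s, r^5s, r^7s, r^9s, r^11s, r^13s, r^15s}.
So G has 3 subgroups of order 16.

3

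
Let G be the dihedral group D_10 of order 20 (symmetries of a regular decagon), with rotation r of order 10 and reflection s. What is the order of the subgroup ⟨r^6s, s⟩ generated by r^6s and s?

10

|⟨r^6s⟩| = 2 and |⟨s⟩| = 2, so |H| is a multiple of lcm(2, 2) = 2 and divides |G| = 20.
Closing under the operation: H = {e, r^2, r^4, r^6, r^8, s, r^2s, r^4s, r^6s, r^8s}, so |H| = 10.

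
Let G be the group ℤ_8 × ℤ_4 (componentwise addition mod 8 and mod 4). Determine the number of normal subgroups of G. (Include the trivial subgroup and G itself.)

G is abelian, so every subgroup is normal.
G has 22 subgroups in total, hence 22 normal subgroups.

22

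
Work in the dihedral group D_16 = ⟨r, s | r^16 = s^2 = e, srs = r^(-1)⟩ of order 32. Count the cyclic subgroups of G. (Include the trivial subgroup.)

Each element a generates a cyclic subgroup ⟨a⟩; distinct elements may generate the same one (a cyclic group of order d has φ(d) generators).
Cyclic subgroups by order — order 1: 1; order 2: 17; order 4: 1; order 8: 1; order 16: 1.
Total: 21.

21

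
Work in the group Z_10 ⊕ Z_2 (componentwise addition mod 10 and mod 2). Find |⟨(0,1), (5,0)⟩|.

|⟨(0,1)⟩| = 2 and |⟨(5,0)⟩| = 2, so |H| is a multiple of lcm(2, 2) = 2 and divides |G| = 20.
Closing under the operation: H = {(0,0), (0,1), (5,0), (5,1)}, so |H| = 4.

4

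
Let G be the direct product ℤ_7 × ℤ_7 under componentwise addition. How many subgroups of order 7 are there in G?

|G| = 49 and 7 | 49, so subgroups of order 7 are possible by Lagrange.
The subgroups of order 7 are: {(0,0), (0,1), (0,2), (0,3), (0,4), (0,5), (0,6)}; {(0,0), (1,0), (2,0), (3,0), (4,0), (5,0), (6,0)}; {(0,0), (1,1), (2,2), (3,3), (4,4), (5,5), (6,6)}; {(0,0), (1,2), (2,4), (3,6), (4,1), (5,3), (6,5)}; … (8 in all).
So G has 8 subgroups of order 7.

8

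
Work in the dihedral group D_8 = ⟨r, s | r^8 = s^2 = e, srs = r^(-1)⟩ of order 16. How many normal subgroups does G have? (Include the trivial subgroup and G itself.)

7

G has 19 subgroups. Checking conjugation-invariance by order — order 1: 1/1 normal; order 2: 1/9 normal; order 4: 1/5 normal; order 8: 3/3 normal; order 16: 1/1 normal.
Total normal subgroups: 7.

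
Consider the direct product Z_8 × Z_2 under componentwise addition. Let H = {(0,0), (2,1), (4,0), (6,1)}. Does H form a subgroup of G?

Yes

|H| = 4 divides |G| = 16, consistent with Lagrange.
H contains the identity, every element's inverse is in H, and H is closed under +: it is a subgroup.
In fact H = ⟨(6,1)⟩.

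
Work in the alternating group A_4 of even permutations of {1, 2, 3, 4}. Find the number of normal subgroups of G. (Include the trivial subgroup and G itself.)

G has 10 subgroups. Checking conjugation-invariance by order — order 1: 1/1 normal; order 2: 0/3 normal; order 3: 0/4 normal; order 4: 1/1 normal; order 12: 1/1 normal.
Total normal subgroups: 3.

3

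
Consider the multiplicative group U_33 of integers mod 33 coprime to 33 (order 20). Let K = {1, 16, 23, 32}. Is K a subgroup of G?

No

16 ∈ K but its inverse 31 ∉ K, so K is not a subgroup.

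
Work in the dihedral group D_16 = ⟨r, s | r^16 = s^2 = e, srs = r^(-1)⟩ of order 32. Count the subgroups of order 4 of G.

|G| = 32 and 4 | 32, so subgroups of order 4 are possible by Lagrange.
The subgroups of order 4 are: {e, r^8, r^2s, r^10s}; {e, r^8, r^3s, r^11s}; {e, r^4, r^8, r^12}; {e, r^8, r^4s, r^12s}; … (9 in all).
So G has 9 subgroups of order 4.

9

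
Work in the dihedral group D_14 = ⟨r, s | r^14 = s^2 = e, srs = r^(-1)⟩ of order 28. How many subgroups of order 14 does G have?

|G| = 28 and 14 | 28, so subgroups of order 14 are possible by Lagrange.
The subgroups of order 14 are: {e, r, r^2, r^3, r^4, r^5, r^6, r^7, r^8, r^9, r^10, r^11, r^12, r^13}; {e, r^2, r^4, r^6, r^8, r^10, r^12, s, r^2s, r^4s, r^6s, r^8s, r^10s, r^12s}; {e, r^2, r^4, r^6, r^8, r^10, r^12, rs, r^3s, r^5s, r^7s, r^9s, r^11s, r^13s}.
So G has 3 subgroups of order 14.

3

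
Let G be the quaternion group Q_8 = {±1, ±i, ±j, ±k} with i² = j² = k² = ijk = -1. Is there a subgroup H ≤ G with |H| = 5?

5 does not divide |G| = 8, so by Lagrange no subgroup of order 5 exists.

No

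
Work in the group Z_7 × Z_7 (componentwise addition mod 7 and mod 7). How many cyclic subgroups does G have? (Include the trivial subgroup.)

9

Group the elements of G by the cyclic subgroup they generate; each cyclic subgroup of order d accounts for φ(d) elements.
Cyclic subgroups by order — order 1: 1; order 7: 8.
Total: 9.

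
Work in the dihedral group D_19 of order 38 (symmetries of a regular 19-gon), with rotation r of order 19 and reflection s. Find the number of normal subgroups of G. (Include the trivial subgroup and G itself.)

G has 22 subgroups. Checking conjugation-invariance by order — order 1: 1/1 normal; order 2: 0/19 normal; order 19: 1/1 normal; order 38: 1/1 normal.
Total normal subgroups: 3.

3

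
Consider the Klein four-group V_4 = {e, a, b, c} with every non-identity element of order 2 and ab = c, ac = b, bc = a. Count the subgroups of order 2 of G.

|G| = 4 and 2 | 4, so subgroups of order 2 are possible by Lagrange.
The subgroups of order 2 are: {e, a}; {e, b}; {e, c}.
So G has 3 subgroups of order 2.

3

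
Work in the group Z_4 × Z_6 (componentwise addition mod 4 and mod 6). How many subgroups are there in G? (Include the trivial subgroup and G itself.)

16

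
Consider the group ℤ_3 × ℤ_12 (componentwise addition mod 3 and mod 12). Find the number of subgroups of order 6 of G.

4

|G| = 36 and 6 | 36, so subgroups of order 6 are possible by Lagrange.
The subgroups of order 6 are: {(0,0), (0,2), (0,4), (0,6), (0,8), (0,10)}; {(0,0), (0,6), (1,0), (1,6), (2,0), (2,6)}; {(0,0), (0,6), (1,4), (1,10), (2,2), (2,8)}; {(0,0), (0,6), (1,2), (1,8), (2,4), (2,10)}.
So G has 4 subgroups of order 6.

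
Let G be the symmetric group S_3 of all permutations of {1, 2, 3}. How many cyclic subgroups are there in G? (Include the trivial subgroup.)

A cyclic subgroup of order d is generated by each of its φ(d) elements of order d, so the cyclic subgroups of order d number (#elements of order d)/φ(d).
Cyclic subgroups by order — order 1: 1; order 2: 3; order 3: 1.
Total: 5.

5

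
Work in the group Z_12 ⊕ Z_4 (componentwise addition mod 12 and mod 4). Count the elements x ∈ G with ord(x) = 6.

An element (a,b) has order lcm(ord(a), ord(b)); count pairs with lcm equal to 6.
Enumerating gives 6 such elements.

6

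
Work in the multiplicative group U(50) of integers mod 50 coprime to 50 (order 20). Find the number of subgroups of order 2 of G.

|G| = 20 and 2 | 20, so subgroups of order 2 are possible by Lagrange.
The subgroups of order 2 are: {1, 49}.
So G has 1 subgroup of order 2.

1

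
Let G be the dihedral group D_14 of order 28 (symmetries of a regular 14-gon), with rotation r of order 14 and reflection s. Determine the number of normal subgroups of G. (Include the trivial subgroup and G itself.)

7

G has 28 subgroups. Checking conjugation-invariance by order — order 1: 1/1 normal; order 2: 1/15 normal; order 4: 0/7 normal; order 7: 1/1 normal; order 14: 3/3 normal; order 28: 1/1 normal.
Total normal subgroups: 7.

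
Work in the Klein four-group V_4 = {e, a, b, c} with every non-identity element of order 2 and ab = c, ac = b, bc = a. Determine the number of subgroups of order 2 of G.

|G| = 4 and 2 | 4, so subgroups of order 2 are possible by Lagrange.
The subgroups of order 2 are: {e, a}; {e, b}; {e, c}.
So G has 3 subgroups of order 2.

3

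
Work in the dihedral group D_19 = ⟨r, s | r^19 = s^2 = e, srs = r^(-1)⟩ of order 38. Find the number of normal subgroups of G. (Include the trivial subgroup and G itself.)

3

G has 22 subgroups. Checking conjugation-invariance by order — order 1: 1/1 normal; order 2: 0/19 normal; order 19: 1/1 normal; order 38: 1/1 normal.
Total normal subgroups: 3.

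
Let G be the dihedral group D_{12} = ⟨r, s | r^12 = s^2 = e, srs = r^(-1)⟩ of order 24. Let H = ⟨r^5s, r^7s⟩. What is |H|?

|⟨r^5s⟩| = 2 and |⟨r^7s⟩| = 2, so |H| is a multiple of lcm(2, 2) = 2 and divides |G| = 24.
Closing under the operation: H = {e, r^2, r^4, r^6, r^8, r^10, rs, r^3s, r^5s, r^7s, r^9s, r^11s}, so |H| = 12.

12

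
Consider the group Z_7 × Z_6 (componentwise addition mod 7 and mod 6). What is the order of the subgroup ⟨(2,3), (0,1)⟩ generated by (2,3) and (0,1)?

|⟨(2,3)⟩| = 14 and |⟨(0,1)⟩| = 6, so |H| is a multiple of lcm(14, 6) = 42 and divides |G| = 42.
Closing {(2,3), (0,1)} under the group operation gives all of G, so |H| = 42.

42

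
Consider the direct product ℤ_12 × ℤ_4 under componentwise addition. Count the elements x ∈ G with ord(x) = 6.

6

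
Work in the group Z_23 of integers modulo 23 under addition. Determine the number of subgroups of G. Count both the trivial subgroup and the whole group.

Subgroups of the cyclic group Z_23 correspond bijectively to divisors of 23.
Divisors of 23: 1, 23.
So Z_23 has 2 subgroups.

2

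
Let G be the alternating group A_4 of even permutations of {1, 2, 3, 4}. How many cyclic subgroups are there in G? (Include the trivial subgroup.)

8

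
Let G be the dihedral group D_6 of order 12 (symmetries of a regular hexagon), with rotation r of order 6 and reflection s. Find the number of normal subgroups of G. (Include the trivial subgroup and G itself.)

7

G has 16 subgroups. Checking conjugation-invariance by order — order 1: 1/1 normal; order 2: 1/7 normal; order 3: 1/1 normal; order 4: 0/3 normal; order 6: 3/3 normal; order 12: 1/1 normal.
Total normal subgroups: 7.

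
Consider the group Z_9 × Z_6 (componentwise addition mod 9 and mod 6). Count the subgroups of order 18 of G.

|G| = 54 and 18 | 54, so subgroups of order 18 are possible by Lagrange.
The subgroups of order 18 are: {(0,0), (0,1), (0,2), (0,3), (0,4), (0,5), (3,0), (3,1), (3,2), (3,3), (3,4), (3,5), (6,0), (6,1), (6,2), (6,3), (6,4), (6,5)}; {(0,0), (0,3), (1,0), (1,3), (2,0), (2,3), (3,0), (3,3), (4,0), (4,3), (5,0), (5,3), (6,0), (6,3), (7,0), (7,3), (8,0), (8,3)}; {(0,0), (0,3), (1,1), (1,4), (2,2), (2,5), (3,0), (3,3), (4,1), (4,4), (5,2), (5,5), (6,0), (6,3), (7,1), (7,4), (8,2), (8,5)}; {(0,0), (0,3), (1,2), (1,5), (2,1), (2,4), (3,0), (3,3), (4,2), (4,5), (5,1), (5,4), (6,0), (6,3), (7,2), (7,5), (8,1), (8,4)}.
So G has 4 subgroups of order 18.

4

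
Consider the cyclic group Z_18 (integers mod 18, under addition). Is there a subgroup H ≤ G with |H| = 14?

No

14 does not divide |G| = 18, so by Lagrange no subgroup of order 14 exists.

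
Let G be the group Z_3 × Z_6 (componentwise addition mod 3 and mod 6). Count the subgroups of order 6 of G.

4

|G| = 18 and 6 | 18, so subgroups of order 6 are possible by Lagrange.
The subgroups of order 6 are: {(0,0), (0,1), (0,2), (0,3), (0,4), (0,5)}; {(0,0), (0,3), (1,0), (1,3), (2,0), (2,3)}; {(0,0), (0,3), (1,1), (1,4), (2,2), (2,5)}; {(0,0), (0,3), (1,2), (1,5), (2,1), (2,4)}.
So G has 4 subgroups of order 6.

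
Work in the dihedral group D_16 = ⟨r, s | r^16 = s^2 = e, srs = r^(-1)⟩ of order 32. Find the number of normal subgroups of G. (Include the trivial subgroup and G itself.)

G has 36 subgroups. Checking conjugation-invariance by order — order 1: 1/1 normal; order 2: 1/17 normal; order 4: 1/9 normal; order 8: 1/5 normal; order 16: 3/3 normal; order 32: 1/1 normal.
Total normal subgroups: 8.

8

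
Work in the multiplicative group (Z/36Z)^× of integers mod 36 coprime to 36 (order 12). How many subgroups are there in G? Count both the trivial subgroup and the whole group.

|G| = 12, so by Lagrange every subgroup order divides 12. Divisors: 1, 2, 3, 4, 6, 12.
Subgroups by order — order 1: 1; order 2: 3; order 3: 1; order 4: 1; order 6: 3; order 12: 1.
Total: 1 + 3 + 1 + 1 + 3 + 1 = 10.

10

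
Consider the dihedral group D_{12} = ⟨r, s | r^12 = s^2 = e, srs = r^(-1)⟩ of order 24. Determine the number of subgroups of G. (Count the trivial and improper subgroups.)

34

|G| = 24, so by Lagrange every subgroup order divides 24. Divisors: 1, 2, 3, 4, 6, 8, 12, 24.
Subgroups by order — order 1: 1; order 2: 13; order 3: 1; order 4: 7; order 6: 5; order 8: 3; order 12: 3; order 24: 1.
Total: 1 + 13 + 1 + 7 + 5 + 3 + 3 + 1 = 34.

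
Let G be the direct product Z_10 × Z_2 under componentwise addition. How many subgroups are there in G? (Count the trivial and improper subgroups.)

|G| = 20, so by Lagrange every subgroup order divides 20. Divisors: 1, 2, 4, 5, 10, 20.
Subgroups by order — order 1: 1; order 2: 3; order 4: 1; order 5: 1; order 10: 3; order 20: 1.
Total: 1 + 3 + 1 + 1 + 3 + 1 = 10.

10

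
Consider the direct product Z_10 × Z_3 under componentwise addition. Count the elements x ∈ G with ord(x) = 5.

4

An element (a,b) has order lcm(ord(a), ord(b)); count pairs with lcm equal to 5.
Enumerating gives 4 such elements.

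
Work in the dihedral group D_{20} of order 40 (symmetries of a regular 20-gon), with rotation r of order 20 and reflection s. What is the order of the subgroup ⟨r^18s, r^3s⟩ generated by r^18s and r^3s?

8

|⟨r^18s⟩| = 2 and |⟨r^3s⟩| = 2, so |H| is a multiple of lcm(2, 2) = 2 and divides |G| = 40.
Closing under the operation: H = {e, r^5, r^10, r^15, r^3s, r^8s, r^13s, r^18s}, so |H| = 8.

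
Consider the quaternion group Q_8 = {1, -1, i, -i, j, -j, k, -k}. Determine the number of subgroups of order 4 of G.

|G| = 8 and 4 | 8, so subgroups of order 4 are possible by Lagrange.
The subgroups of order 4 are: {1, -1, i, -i}; {1, -1, j, -j}; {1, -1, k, -k}.
So G has 3 subgroups of order 4.

3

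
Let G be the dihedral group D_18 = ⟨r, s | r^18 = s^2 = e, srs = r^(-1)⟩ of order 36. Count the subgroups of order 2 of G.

|G| = 36 and 2 | 36, so subgroups of order 2 are possible by Lagrange.
The subgroups of order 2 are: {e, r^10s}; {e, r^11s}; {e, r^12s}; {e, r^13s}; … (19 in all).
So G has 19 subgroups of order 2.

19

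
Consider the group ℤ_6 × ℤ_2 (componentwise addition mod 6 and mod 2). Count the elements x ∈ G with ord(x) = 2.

3

An element (a,b) has order lcm(ord(a), ord(b)); count pairs with lcm equal to 2.
Enumerating gives 3 such elements.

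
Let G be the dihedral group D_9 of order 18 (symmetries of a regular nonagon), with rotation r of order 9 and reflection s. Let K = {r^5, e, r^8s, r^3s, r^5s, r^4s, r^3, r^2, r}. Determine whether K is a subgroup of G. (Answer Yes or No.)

No

r^2 ∈ K but its inverse r^7 ∉ K, so K is not a subgroup.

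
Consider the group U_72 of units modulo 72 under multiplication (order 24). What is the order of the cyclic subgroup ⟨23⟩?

6

Compute successive powers of 23 mod 72: 23, 25, 71, 49, 47, 1; 23^6 ≡ 1 (mod 72).
So |⟨23⟩| = 6.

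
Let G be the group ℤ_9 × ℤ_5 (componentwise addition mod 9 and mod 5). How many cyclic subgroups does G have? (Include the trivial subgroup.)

Group the elements of G by the cyclic subgroup they generate; each cyclic subgroup of order d accounts for φ(d) elements.
Cyclic subgroups by order — order 1: 1; order 3: 1; order 5: 1; order 9: 1; order 15: 1; order 45: 1.
Total: 6.

6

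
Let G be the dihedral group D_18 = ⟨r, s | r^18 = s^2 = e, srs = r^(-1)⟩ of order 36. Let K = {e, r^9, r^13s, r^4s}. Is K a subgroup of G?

|K| = 4 divides |G| = 36, consistent with Lagrange.
K contains the identity, every element's inverse is in K, and K is closed under ·: it is a subgroup.

Yes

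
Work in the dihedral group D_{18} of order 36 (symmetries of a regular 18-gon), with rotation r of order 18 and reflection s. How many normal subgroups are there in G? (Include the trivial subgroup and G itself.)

9

G has 45 subgroups. Checking conjugation-invariance by order — order 1: 1/1 normal; order 2: 1/19 normal; order 3: 1/1 normal; order 4: 0/9 normal; order 6: 1/7 normal; order 9: 1/1 normal; order 12: 0/3 normal; order 18: 3/3 normal; order 36: 1/1 normal.
Total normal subgroups: 9.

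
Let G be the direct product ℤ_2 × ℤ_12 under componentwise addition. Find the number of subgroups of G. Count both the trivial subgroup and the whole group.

16

|G| = 24, so by Lagrange every subgroup order divides 24. Divisors: 1, 2, 3, 4, 6, 8, 12, 24.
Subgroups by order — order 1: 1; order 2: 3; order 3: 1; order 4: 3; order 6: 3; order 8: 1; order 12: 3; order 24: 1.
Total: 1 + 3 + 1 + 3 + 3 + 1 + 3 + 1 = 16.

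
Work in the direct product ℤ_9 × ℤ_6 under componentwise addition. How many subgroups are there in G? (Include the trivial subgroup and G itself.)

20

|G| = 54, so by Lagrange every subgroup order divides 54. Divisors: 1, 2, 3, 6, 9, 18, 27, 54.
Subgroups by order — order 1: 1; order 2: 1; order 3: 4; order 6: 4; order 9: 4; order 18: 4; order 27: 1; order 54: 1.
Total: 1 + 1 + 4 + 4 + 4 + 4 + 1 + 1 = 20.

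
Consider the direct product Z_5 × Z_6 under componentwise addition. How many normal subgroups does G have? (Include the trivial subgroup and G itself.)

8

G is abelian, so every subgroup is normal.
G has 8 subgroups in total, hence 8 normal subgroups.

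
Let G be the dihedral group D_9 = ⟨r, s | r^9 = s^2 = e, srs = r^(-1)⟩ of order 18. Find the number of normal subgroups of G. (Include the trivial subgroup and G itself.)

4

G has 16 subgroups. Checking conjugation-invariance by order — order 1: 1/1 normal; order 2: 0/9 normal; order 3: 1/1 normal; order 6: 0/3 normal; order 9: 1/1 normal; order 18: 1/1 normal.
Total normal subgroups: 4.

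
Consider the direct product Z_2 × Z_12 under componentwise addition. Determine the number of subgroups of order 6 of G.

3

|G| = 24 and 6 | 24, so subgroups of order 6 are possible by Lagrange.
The subgroups of order 6 are: {(0,0), (0,2), (0,4), (0,6), (0,8), (0,10)}; {(0,0), (0,4), (0,8), (1,0), (1,4), (1,8)}; {(0,0), (0,4), (0,8), (1,2), (1,6), (1,10)}.
So G has 3 subgroups of order 6.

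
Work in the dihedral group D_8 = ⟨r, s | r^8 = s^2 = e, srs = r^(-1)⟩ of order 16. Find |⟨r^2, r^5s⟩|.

8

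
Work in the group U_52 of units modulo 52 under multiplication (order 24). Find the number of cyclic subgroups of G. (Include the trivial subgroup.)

12

Group the elements of G by the cyclic subgroup they generate; each cyclic subgroup of order d accounts for φ(d) elements.
Cyclic subgroups by order — order 1: 1; order 2: 3; order 3: 1; order 4: 2; order 6: 3; order 12: 2.
Total: 12.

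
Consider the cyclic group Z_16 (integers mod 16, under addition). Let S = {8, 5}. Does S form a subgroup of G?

The identity 0 ∉ S, so S is not a subgroup.

No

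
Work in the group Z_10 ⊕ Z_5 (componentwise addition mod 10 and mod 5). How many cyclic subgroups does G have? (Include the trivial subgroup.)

14

Group the elements of G by the cyclic subgroup they generate; each cyclic subgroup of order d accounts for φ(d) elements.
Cyclic subgroups by order — order 1: 1; order 2: 1; order 5: 6; order 10: 6.
Total: 14.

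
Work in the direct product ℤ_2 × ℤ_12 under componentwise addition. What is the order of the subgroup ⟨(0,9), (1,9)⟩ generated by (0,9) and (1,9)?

|⟨(0,9)⟩| = 4 and |⟨(1,9)⟩| = 4, so |H| is a multiple of lcm(4, 4) = 4 and divides |G| = 24.
Closing under the operation: H = {(0,0), (0,3), (0,6), (0,9), (1,0), (1,3), (1,6), (1,9)}, so |H| = 8.

8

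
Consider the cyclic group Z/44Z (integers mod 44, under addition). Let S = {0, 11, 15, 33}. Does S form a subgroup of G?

No

15 ∈ S but its inverse 29 ∉ S, so S is not a subgroup.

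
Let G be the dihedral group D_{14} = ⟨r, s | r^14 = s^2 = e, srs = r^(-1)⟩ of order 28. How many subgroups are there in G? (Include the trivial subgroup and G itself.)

28

|G| = 28, so by Lagrange every subgroup order divides 28. Divisors: 1, 2, 4, 7, 14, 28.
Subgroups by order — order 1: 1; order 2: 15; order 4: 7; order 7: 1; order 14: 3; order 28: 1.
Total: 1 + 15 + 7 + 1 + 3 + 1 = 28.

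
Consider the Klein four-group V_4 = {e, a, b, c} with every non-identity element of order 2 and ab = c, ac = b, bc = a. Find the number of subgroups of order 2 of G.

3

|G| = 4 and 2 | 4, so subgroups of order 2 are possible by Lagrange.
The subgroups of order 2 are: {e, a}; {e, b}; {e, c}.
So G has 3 subgroups of order 2.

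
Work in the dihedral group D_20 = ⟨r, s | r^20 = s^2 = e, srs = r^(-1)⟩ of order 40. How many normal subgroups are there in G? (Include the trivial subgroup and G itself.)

G has 48 subgroups. Checking conjugation-invariance by order — order 1: 1/1 normal; order 2: 1/21 normal; order 4: 1/11 normal; order 5: 1/1 normal; order 8: 0/5 normal; order 10: 1/5 normal; order 20: 3/3 normal; order 40: 1/1 normal.
Total normal subgroups: 9.

9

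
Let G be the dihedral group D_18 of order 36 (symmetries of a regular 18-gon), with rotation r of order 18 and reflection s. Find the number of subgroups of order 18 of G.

3

|G| = 36 and 18 | 36, so subgroups of order 18 are possible by Lagrange.
The subgroups of order 18 are: {e, r, r^2, r^3, r^4, r^5, r^6, r^7, r^8, r^9, r^10, r^11, r^12, r^13, r^14, r^15, r^16, r^17}; {e, r^2, r^4, r^6, r^8, r^10, r^12, r^14, r^16, s, r^2s, r^4s, r^6s, r^8s, r^10s, r^12s, r^14s, r^16s}; {e, r^2, r^4, r^6, r^8, r^10, r^12, r^14, r^16, rs, r^3s, r^5s, r^7s, r^9s, r^11s, r^13s, r^15s, r^17s}.
So G has 3 subgroups of order 18.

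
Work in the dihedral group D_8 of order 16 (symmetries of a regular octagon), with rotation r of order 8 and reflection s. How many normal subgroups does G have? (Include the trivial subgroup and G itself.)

7

G has 19 subgroups. Checking conjugation-invariance by order — order 1: 1/1 normal; order 2: 1/9 normal; order 4: 1/5 normal; order 8: 3/3 normal; order 16: 1/1 normal.
Total normal subgroups: 7.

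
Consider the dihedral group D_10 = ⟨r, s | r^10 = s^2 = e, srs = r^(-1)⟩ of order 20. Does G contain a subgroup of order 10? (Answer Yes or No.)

10 | 20. A subgroup of order 10 is {e, r, r^2, r^3, r^4, r^5, r^6, r^7, r^8, r^9}.

Yes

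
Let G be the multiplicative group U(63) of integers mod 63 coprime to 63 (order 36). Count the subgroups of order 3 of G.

4

|G| = 36 and 3 | 36, so subgroups of order 3 are possible by Lagrange.
The subgroups of order 3 are: {1, 4, 16}; {1, 22, 43}; {1, 25, 58}; {1, 37, 46}.
So G has 4 subgroups of order 3.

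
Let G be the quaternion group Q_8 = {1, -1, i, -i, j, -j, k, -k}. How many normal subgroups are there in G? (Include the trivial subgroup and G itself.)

G has 6 subgroups. Checking conjugation-invariance by order — order 1: 1/1 normal; order 2: 1/1 normal; order 4: 3/3 normal; order 8: 1/1 normal.
Total normal subgroups: 6.

6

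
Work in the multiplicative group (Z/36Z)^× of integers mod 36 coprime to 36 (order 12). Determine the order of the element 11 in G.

Compute successive powers of 11 mod 36: 11, 13, 35, 25, 23, 1; 11^6 ≡ 1 (mod 36).
So |⟨11⟩| = 6.

6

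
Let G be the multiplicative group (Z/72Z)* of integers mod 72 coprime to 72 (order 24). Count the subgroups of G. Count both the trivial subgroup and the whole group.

|G| = 24, so by Lagrange every subgroup order divides 24. Divisors: 1, 2, 3, 4, 6, 8, 12, 24.
Subgroups by order — order 1: 1; order 2: 7; order 3: 1; order 4: 7; order 6: 7; order 8: 1; order 12: 7; order 24: 1.
Total: 1 + 7 + 1 + 7 + 7 + 1 + 7 + 1 = 32.

32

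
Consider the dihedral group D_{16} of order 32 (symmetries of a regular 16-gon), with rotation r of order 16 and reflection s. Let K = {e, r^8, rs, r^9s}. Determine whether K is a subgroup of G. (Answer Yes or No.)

Yes

|K| = 4 divides |G| = 32, consistent with Lagrange.
K contains the identity, every element's inverse is in K, and K is closed under ·: it is a subgroup.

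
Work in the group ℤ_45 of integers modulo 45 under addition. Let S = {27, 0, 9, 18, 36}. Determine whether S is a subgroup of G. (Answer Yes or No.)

|S| = 5 divides |G| = 45, consistent with Lagrange.
S contains the identity, every element's inverse is in S, and S is closed under +: it is a subgroup.
In fact S = ⟨18⟩.

Yes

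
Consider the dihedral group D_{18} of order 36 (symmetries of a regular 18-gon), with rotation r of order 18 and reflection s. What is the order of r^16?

9

Computing powers of r^16: the smallest k with (r^16)^k = e is k = 9.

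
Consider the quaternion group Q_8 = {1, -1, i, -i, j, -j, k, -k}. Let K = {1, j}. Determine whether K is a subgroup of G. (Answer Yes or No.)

No

j ∈ K but its inverse -j ∉ K, so K is not a subgroup.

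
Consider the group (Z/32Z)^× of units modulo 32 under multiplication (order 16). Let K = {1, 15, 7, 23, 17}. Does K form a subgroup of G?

No

|K| = 5 does not divide |G| = 16, so by Lagrange K is not a subgroup.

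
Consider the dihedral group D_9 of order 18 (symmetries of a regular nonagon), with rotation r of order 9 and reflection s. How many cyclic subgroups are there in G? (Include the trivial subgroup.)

Group the elements of G by the cyclic subgroup they generate; each cyclic subgroup of order d accounts for φ(d) elements.
Cyclic subgroups by order — order 1: 1; order 2: 9; order 3: 1; order 9: 1.
Total: 12.

12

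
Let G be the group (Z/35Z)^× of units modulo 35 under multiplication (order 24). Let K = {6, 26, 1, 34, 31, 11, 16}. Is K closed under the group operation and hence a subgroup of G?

No

|K| = 7 does not divide |G| = 24, so by Lagrange K is not a subgroup.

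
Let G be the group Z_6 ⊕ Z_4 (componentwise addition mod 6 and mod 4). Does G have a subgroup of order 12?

Yes

12 | 24. A subgroup of order 12 is {(0,0), (0,1), (0,2), (0,3), (2,0), (2,1), (2,2), (2,3), (4,0), (4,1), (4,2), (4,3)}.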